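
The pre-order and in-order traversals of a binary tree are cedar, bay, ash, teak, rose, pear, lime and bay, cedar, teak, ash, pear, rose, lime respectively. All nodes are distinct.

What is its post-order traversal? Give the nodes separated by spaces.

bay teak pear lime rose ash cedar

The first element of pre-order is the root; it splits in-order into left and right subtrees.
Root cedar: left subtree has 1 node {bay}, right has 5 {teak, ash, pear, rose, lime}.
  Root ash: left subtree has 1 node {teak}, right has 3 {pear, rose, lime}.
    Root rose: left subtree has 1 node {pear}, right has 1 {lime}.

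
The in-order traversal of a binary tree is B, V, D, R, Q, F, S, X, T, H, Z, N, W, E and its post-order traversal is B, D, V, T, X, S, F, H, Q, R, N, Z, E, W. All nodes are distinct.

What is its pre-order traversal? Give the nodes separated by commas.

W, Z, R, V, B, D, Q, H, F, S, X, T, N, E

The last element of post-order is the root; it splits in-order into left and right subtrees.
Root W: left subtree has 12 nodes {B, V, D, R, Q, F, S, X, T, H, Z, N}, right has 1 {E}.
  Root Z: left subtree has 10 nodes {B, V, D, R, Q, F, S, X, T, H}, right has 1 {N}.
    Root R: left subtree has 3 nodes {B, V, D}, right has 6 {Q, F, S, X, T, H}.
      Root V: left subtree has 1 node {B}, right has 1 {D}.
      Root Q: left subtree has 0 nodes { }, right has 5 {F, S, X, T, H}.
        Root H: left subtree has 4 nodes {F, S, X, T}, right has 0 { }.
          Root F: left subtree has 0 nodes { }, right has 3 {S, X, T}.
            Root S: left subtree has 0 nodes { }, right has 2 {X, T}.
              Root X: left subtree has 0 nodes { }, right has 1 {T}.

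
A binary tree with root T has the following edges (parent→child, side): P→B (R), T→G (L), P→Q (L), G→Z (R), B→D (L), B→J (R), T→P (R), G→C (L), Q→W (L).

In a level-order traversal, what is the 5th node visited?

Z

Level-order visits nodes level by level from the root, left to right within each level.
Level 0: T
Level 1: G, P
Level 2: C, Z, Q, B
Level 3: W, D, J
Full level-order sequence: T, G, P, C, Z, Q, B, W, D, J.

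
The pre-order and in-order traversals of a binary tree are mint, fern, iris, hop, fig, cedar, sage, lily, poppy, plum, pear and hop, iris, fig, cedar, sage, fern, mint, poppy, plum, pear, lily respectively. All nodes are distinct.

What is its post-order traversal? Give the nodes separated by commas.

hop, sage, cedar, fig, iris, fern, pear, plum, poppy, lily, mint

The first element of pre-order is the root; it splits in-order into left and right subtrees.
Root mint: left subtree has 6 nodes {hop, iris, fig, cedar, sage, fern}, right has 4 {poppy, plum, pear, lily}.
  Root fern: left subtree has 5 nodes {hop, iris, fig, cedar, sage}, right has 0 { }.
    Root iris: left subtree has 1 node {hop}, right has 3 {fig, cedar, sage}.
      Root fig: left subtree has 0 nodes { }, right has 2 {cedar, sage}.
        Root cedar: left subtree has 0 nodes { }, right has 1 {sage}.
  Root lily: left subtree has 3 nodes {poppy, plum, pear}, right has 0 { }.
    Root poppy: left subtree has 0 nodes { }, right has 2 {plum, pear}.
      Root plum: left subtree has 0 nodes { }, right has 1 {pear}.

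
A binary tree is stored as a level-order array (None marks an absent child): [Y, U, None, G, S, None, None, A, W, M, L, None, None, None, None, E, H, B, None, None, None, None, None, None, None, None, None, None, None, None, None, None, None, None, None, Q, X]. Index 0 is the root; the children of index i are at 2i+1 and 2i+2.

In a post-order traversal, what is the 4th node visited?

Post-order visits the left subtree, then the right subtree, then the node.
At Y: go left to U.
  At U: go left to G.
    At G: go left to A.
      At A: go left to E.
        E is a leaf — visit E.
      At A: go right to H.
        H is a leaf — visit H.
      Visit A.
    At G: go right to W.
      At W: go left to B.
        At B: go left to Q.
          Q is a leaf — visit Q.
        At B: go right to X.
          X is a leaf — visit X.
        Visit B.
      At W: no right child.
      Visit W.
    Visit G.
  At U: go right to S.
    At S: go left to M.
      M is a leaf — visit M.
    At S: go right to L.
      L is a leaf — visit L.
    Visit S.
  Visit U.
At Y: no right child.
Visit Y.
Full post-order sequence: E, H, A, Q, X, B, W, G, M, L, S, U, Y.

Q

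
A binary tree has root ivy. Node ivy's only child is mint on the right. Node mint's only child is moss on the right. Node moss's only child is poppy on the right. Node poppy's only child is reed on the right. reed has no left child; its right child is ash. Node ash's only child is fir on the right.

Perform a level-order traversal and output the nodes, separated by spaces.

ivy mint moss poppy reed ash fir

Level-order visits nodes level by level from the root, left to right within each level.
Level 0: ivy
Level 1: mint
Level 2: moss
Level 3: poppy
Level 4: reed
Level 5: ash
Level 6: fir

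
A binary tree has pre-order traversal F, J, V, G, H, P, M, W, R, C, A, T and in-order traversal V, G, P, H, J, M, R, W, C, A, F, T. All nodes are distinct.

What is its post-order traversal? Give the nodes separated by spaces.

The first element of pre-order is the root; it splits in-order into left and right subtrees.
Root F: left subtree has 10 nodes {V, G, P, H, J, M, R, W, C, A}, right has 1 {T}.
  Root J: left subtree has 4 nodes {V, G, P, H}, right has 5 {M, R, W, C, A}.
    Root V: left subtree has 0 nodes { }, right has 3 {G, P, H}.
      Root G: left subtree has 0 nodes { }, right has 2 {P, H}.
        Root H: left subtree has 1 node {P}, right has 0 { }.
    Root M: left subtree has 0 nodes { }, right has 4 {R, W, C, A}.
      Root W: left subtree has 1 node {R}, right has 2 {C, A}.
        Root C: left subtree has 0 nodes { }, right has 1 {A}.

P H G V R A C W M J T F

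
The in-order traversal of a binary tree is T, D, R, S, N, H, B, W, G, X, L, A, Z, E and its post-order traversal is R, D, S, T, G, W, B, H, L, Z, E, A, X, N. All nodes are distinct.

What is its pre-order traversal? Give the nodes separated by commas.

The last element of post-order is the root; it splits in-order into left and right subtrees.
Root N: left subtree has 4 nodes {T, D, R, S}, right has 9 {H, B, W, G, X, L, A, Z, E}.
  Root T: left subtree has 0 nodes { }, right has 3 {D, R, S}.
    Root S: left subtree has 2 nodes {D, R}, right has 0 { }.
      Root D: left subtree has 0 nodes { }, right has 1 {R}.
  Root X: left subtree has 4 nodes {H, B, W, G}, right has 4 {L, A, Z, E}.
    Root H: left subtree has 0 nodes { }, right has 3 {B, W, G}.
      Root B: left subtree has 0 nodes { }, right has 2 {W, G}.
        Root W: left subtree has 0 nodes { }, right has 1 {G}.
    Root A: left subtree has 1 node {L}, right has 2 {Z, E}.
      Root E: left subtree has 1 node {Z}, right has 0 { }.

N, T, S, D, R, X, H, B, W, G, A, L, E, Z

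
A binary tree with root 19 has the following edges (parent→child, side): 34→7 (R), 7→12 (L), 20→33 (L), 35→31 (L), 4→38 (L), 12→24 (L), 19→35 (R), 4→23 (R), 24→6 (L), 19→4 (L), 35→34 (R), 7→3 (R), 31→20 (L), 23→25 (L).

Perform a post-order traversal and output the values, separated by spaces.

38 25 23 4 33 20 31 6 24 12 3 7 34 35 19

Post-order visits the left subtree, then the right subtree, then the node.
At 19: go left to 4.
  At 4: go left to 38.
    38 is a leaf — visit 38.
  At 4: go right to 23.
    At 23: go left to 25.
      25 is a leaf — visit 25.
    At 23: no right child.
    Visit 23.
  Visit 4.
At 19: go right to 35.
  At 35: go left to 31.
    At 31: go left to 20.
      At 20: go left to 33.
        33 is a leaf — visit 33.
      At 20: no right child.
      Visit 20.
    At 31: no right child.
    Visit 31.
  At 35: go right to 34.
    At 34: no left child.
    At 34: go right to 7.
      At 7: go left to 12.
        At 12: go left to 24.
          At 24: go left to 6.
            6 is a leaf — visit 6.
          At 24: no right child.
          Visit 24.
        At 12: no right child.
        Visit 12.
      At 7: go right to 3.
        3 is a leaf — visit 3.
      Visit 7.
    Visit 34.
  Visit 35.
Visit 19.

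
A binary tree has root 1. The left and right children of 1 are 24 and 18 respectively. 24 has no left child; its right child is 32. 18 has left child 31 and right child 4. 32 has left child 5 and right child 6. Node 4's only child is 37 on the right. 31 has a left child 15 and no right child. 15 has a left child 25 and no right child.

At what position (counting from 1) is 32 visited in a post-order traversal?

Post-order visits the left subtree, then the right subtree, then the node.
At 1: go left to 24.
  At 24: no left child.
  At 24: go right to 32.
    At 32: go left to 5.
      5 is a leaf — visit 5.
    At 32: go right to 6.
      6 is a leaf — visit 6.
    Visit 32.
  Visit 24.
At 1: go right to 18.
  At 18: go left to 31.
    At 31: go left to 15.
      At 15: go left to 25.
        25 is a leaf — visit 25.
      At 15: no right child.
      Visit 15.
    At 31: no right child.
    Visit 31.
  At 18: go right to 4.
    At 4: no left child.
    At 4: go right to 37.
      37 is a leaf — visit 37.
    Visit 4.
  Visit 18.
Visit 1.
Full post-order sequence: 5, 6, 32, 24, 25, 15, 31, 37, 4, 18, 1.

3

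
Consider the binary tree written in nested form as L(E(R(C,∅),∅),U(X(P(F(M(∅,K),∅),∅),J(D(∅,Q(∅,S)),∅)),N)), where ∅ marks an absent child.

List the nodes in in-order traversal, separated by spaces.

In-order visits the left subtree, then the node, then the right subtree.
At L: go left to E.
  At E: go left to R.
    At R: go left to C.
      C is a leaf — visit C.
    Visit R.
    At R: no right child.
  Visit E.
  At E: no right child.
Visit L.
At L: go right to U.
  At U: go left to X.
    At X: go left to P.
      At P: go left to F.
        At F: go left to M.
          At M: no left child.
          Visit M.
          At M: go right to K.
            K is a leaf — visit K.
        Visit F.
        At F: no right child.
      Visit P.
      At P: no right child.
    Visit X.
    At X: go right to J.
      At J: go left to D.
        At D: no left child.
        Visit D.
        At D: go right to Q.
          At Q: no left child.
          Visit Q.
          At Q: go right to S.
            S is a leaf — visit S.
      Visit J.
      At J: no right child.
  Visit U.
  At U: go right to N.
    N is a leaf — visit N.

C R E L M K F P X D Q S J U N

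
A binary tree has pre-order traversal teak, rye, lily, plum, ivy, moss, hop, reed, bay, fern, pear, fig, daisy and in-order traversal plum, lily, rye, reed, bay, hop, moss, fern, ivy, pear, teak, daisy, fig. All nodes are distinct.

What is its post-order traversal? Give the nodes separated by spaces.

The first element of pre-order is the root; it splits in-order into left and right subtrees.
Root teak: left subtree has 10 nodes {plum, lily, rye, reed, bay, hop, moss, fern, ivy, pear}, right has 2 {daisy, fig}.
  Root rye: left subtree has 2 nodes {plum, lily}, right has 7 {reed, bay, hop, moss, fern, ivy, pear}.
    Root lily: left subtree has 1 node {plum}, right has 0 { }.
    Root ivy: left subtree has 5 nodes {reed, bay, hop, moss, fern}, right has 1 {pear}.
      Root moss: left subtree has 3 nodes {reed, bay, hop}, right has 1 {fern}.
        Root hop: left subtree has 2 nodes {reed, bay}, right has 0 { }.
          Root reed: left subtree has 0 nodes { }, right has 1 {bay}.
  Root fig: left subtree has 1 node {daisy}, right has 0 { }.

plum lily bay reed hop fern moss pear ivy rye daisy fig teak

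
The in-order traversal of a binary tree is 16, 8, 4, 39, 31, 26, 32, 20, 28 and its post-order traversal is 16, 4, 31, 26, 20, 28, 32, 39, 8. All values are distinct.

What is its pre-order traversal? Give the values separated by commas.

8, 16, 39, 4, 32, 26, 31, 28, 20

The last element of post-order is the root; it splits in-order into left and right subtrees.
Root 8: left subtree has 1 node {16}, right has 7 {4, 39, 31, 26, 32, 20, 28}.
  Root 39: left subtree has 1 node {4}, right has 5 {31, 26, 32, 20, 28}.
    Root 32: left subtree has 2 nodes {31, 26}, right has 2 {20, 28}.
      Root 26: left subtree has 1 node {31}, right has 0 { }.
      Root 28: left subtree has 1 node {20}, right has 0 { }.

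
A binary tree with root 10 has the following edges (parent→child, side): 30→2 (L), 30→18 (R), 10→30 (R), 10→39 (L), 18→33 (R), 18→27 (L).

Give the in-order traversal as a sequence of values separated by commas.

39, 10, 2, 30, 27, 18, 33

In-order visits the left subtree, then the node, then the right subtree.
At 10: go left to 39.
  39 is a leaf — visit 39.
Visit 10.
At 10: go right to 30.
  At 30: go left to 2.
    2 is a leaf — visit 2.
  Visit 30.
  At 30: go right to 18.
    At 18: go left to 27.
      27 is a leaf — visit 27.
    Visit 18.
    At 18: go right to 33.
      33 is a leaf — visit 33.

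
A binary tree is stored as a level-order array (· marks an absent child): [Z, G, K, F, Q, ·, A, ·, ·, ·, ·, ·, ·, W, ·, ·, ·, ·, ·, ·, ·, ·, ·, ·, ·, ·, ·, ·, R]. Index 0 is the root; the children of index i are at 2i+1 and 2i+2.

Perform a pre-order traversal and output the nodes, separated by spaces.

Z G F Q K A W R

Pre-order visits the node, then its left subtree, then its right subtree.
Visit Z.
At Z: go left to G.
  Visit G.
  At G: go left to F.
    F is a leaf — visit F.
  At G: go right to Q.
    Q is a leaf — visit Q.
At Z: go right to K.
  Visit K.
  At K: no left child.
  At K: go right to A.
    Visit A.
    At A: go left to W.
      Visit W.
      At W: no left child.
      At W: go right to R.
        R is a leaf — visit R.
    At A: no right child.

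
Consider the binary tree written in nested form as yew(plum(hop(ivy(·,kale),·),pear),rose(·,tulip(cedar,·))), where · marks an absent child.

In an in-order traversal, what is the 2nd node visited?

In-order visits the left subtree, then the node, then the right subtree.
At yew: go left to plum.
  At plum: go left to hop.
    At hop: go left to ivy.
      At ivy: no left child.
      Visit ivy.
      At ivy: go right to kale.
        kale is a leaf — visit kale.
    Visit hop.
    At hop: no right child.
  Visit plum.
  At plum: go right to pear.
    pear is a leaf — visit pear.
Visit yew.
At yew: go right to rose.
  At rose: no left child.
  Visit rose.
  At rose: go right to tulip.
    At tulip: go left to cedar.
      cedar is a leaf — visit cedar.
    Visit tulip.
    At tulip: no right child.
Full in-order sequence: ivy, kale, hop, plum, pear, yew, rose, cedar, tulip.

kale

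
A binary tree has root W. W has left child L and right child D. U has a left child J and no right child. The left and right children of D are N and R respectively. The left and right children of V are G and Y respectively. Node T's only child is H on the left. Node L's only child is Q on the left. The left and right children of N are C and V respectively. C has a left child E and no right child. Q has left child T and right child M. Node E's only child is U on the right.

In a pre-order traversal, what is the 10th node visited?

Pre-order visits the node, then its left subtree, then its right subtree.
Visit W.
At W: go left to L.
  Visit L.
  At L: go left to Q.
    Visit Q.
    At Q: go left to T.
      Visit T.
      At T: go left to H.
        H is a leaf — visit H.
      At T: no right child.
    At Q: go right to M.
      M is a leaf — visit M.
  At L: no right child.
At W: go right to D.
  Visit D.
  At D: go left to N.
    Visit N.
    At N: go left to C.
      Visit C.
      At C: go left to E.
        Visit E.
        At E: no left child.
        At E: go right to U.
          Visit U.
          At U: go left to J.
            J is a leaf — visit J.
          At U: no right child.
      At C: no right child.
    At N: go right to V.
      Visit V.
      At V: go left to G.
        G is a leaf — visit G.
      At V: go right to Y.
        Y is a leaf — visit Y.
  At D: go right to R.
    R is a leaf — visit R.
Full pre-order sequence: W, L, Q, T, H, M, D, N, C, E, U, J, V, G, Y, R.

E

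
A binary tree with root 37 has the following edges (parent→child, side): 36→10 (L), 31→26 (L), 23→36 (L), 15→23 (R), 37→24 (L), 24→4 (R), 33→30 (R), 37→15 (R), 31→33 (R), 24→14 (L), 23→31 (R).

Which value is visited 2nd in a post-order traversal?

Post-order visits the left subtree, then the right subtree, then the node.
At 37: go left to 24.
  At 24: go left to 14.
    14 is a leaf — visit 14.
  At 24: go right to 4.
    4 is a leaf — visit 4.
  Visit 24.
At 37: go right to 15.
  At 15: no left child.
  At 15: go right to 23.
    At 23: go left to 36.
      At 36: go left to 10.
        10 is a leaf — visit 10.
      At 36: no right child.
      Visit 36.
    At 23: go right to 31.
      At 31: go left to 26.
        26 is a leaf — visit 26.
      At 31: go right to 33.
        At 33: no left child.
        At 33: go right to 30.
          30 is a leaf — visit 30.
        Visit 33.
      Visit 31.
    Visit 23.
  Visit 15.
Visit 37.
Full post-order sequence: 14, 4, 24, 10, 36, 26, 30, 33, 31, 23, 15, 37.

4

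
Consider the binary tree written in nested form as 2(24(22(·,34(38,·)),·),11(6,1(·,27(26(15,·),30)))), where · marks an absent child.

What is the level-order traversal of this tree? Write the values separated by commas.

2, 24, 11, 22, 6, 1, 34, 27, 38, 26, 30, 15

Level-order visits nodes level by level from the root, left to right within each level.
Level 0: 2
Level 1: 24, 11
Level 2: 22, 6, 1
Level 3: 34, 27
Level 4: 38, 26, 30
Level 5: 15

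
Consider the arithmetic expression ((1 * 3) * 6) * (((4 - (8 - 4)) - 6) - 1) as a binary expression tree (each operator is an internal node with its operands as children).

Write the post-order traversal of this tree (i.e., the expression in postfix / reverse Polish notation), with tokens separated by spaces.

Post-order on an expression tree gives postfix notation: for each operator, emit left operand, right operand, then the operator.

1 3 * 6 * 4 8 4 - - 6 - 1 - *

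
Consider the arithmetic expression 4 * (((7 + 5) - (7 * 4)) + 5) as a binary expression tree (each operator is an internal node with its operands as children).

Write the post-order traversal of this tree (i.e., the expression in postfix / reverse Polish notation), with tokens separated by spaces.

Post-order on an expression tree gives postfix notation: for each operator, emit left operand, right operand, then the operator.

4 7 5 + 7 4 * - 5 + *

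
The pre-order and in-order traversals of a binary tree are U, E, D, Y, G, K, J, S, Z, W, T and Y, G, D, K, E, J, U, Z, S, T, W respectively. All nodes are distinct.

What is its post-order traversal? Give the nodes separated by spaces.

The first element of pre-order is the root; it splits in-order into left and right subtrees.
Root U: left subtree has 6 nodes {Y, G, D, K, E, J}, right has 4 {Z, S, T, W}.
  Root E: left subtree has 4 nodes {Y, G, D, K}, right has 1 {J}.
    Root D: left subtree has 2 nodes {Y, G}, right has 1 {K}.
      Root Y: left subtree has 0 nodes { }, right has 1 {G}.
  Root S: left subtree has 1 node {Z}, right has 2 {T, W}.
    Root W: left subtree has 1 node {T}, right has 0 { }.

G Y K D J E Z T W S U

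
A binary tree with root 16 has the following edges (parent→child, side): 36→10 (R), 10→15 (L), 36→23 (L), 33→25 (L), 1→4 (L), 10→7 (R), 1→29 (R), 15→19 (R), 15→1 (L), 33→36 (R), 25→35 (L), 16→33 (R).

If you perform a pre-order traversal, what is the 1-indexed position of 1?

9

Pre-order visits the node, then its left subtree, then its right subtree.
Visit 16.
At 16: no left child.
At 16: go right to 33.
  Visit 33.
  At 33: go left to 25.
    Visit 25.
    At 25: go left to 35.
      35 is a leaf — visit 35.
    At 25: no right child.
  At 33: go right to 36.
    Visit 36.
    At 36: go left to 23.
      23 is a leaf — visit 23.
    At 36: go right to 10.
      Visit 10.
      At 10: go left to 15.
        Visit 15.
        At 15: go left to 1.
          Visit 1.
          At 1: go left to 4.
            4 is a leaf — visit 4.
          At 1: go right to 29.
            29 is a leaf — visit 29.
        At 15: go right to 19.
          19 is a leaf — visit 19.
      At 10: go right to 7.
        7 is a leaf — visit 7.
Full pre-order sequence: 16, 33, 25, 35, 36, 23, 10, 15, 1, 4, 29, 19, 7.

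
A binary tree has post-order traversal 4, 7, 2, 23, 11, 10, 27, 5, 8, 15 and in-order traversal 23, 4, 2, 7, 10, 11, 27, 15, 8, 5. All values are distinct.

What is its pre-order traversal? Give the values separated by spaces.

15 27 10 23 2 4 7 11 8 5

The last element of post-order is the root; it splits in-order into left and right subtrees.
Root 15: left subtree has 7 nodes {23, 4, 2, 7, 10, 11, 27}, right has 2 {8, 5}.
  Root 27: left subtree has 6 nodes {23, 4, 2, 7, 10, 11}, right has 0 { }.
    Root 10: left subtree has 4 nodes {23, 4, 2, 7}, right has 1 {11}.
      Root 23: left subtree has 0 nodes { }, right has 3 {4, 2, 7}.
        Root 2: left subtree has 1 node {4}, right has 1 {7}.
  Root 8: left subtree has 0 nodes { }, right has 1 {5}.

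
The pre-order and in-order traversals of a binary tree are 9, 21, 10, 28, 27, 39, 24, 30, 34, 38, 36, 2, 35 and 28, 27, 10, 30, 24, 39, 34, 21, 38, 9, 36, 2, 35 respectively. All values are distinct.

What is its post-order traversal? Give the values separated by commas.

27, 28, 30, 24, 34, 39, 10, 38, 21, 35, 2, 36, 9

The first element of pre-order is the root; it splits in-order into left and right subtrees.
Root 9: left subtree has 9 nodes {28, 27, 10, 30, 24, 39, 34, 21, 38}, right has 3 {36, 2, 35}.
  Root 21: left subtree has 7 nodes {28, 27, 10, 30, 24, 39, 34}, right has 1 {38}.
    Root 10: left subtree has 2 nodes {28, 27}, right has 4 {30, 24, 39, 34}.
      Root 28: left subtree has 0 nodes { }, right has 1 {27}.
      Root 39: left subtree has 2 nodes {30, 24}, right has 1 {34}.
        Root 24: left subtree has 1 node {30}, right has 0 { }.
  Root 36: left subtree has 0 nodes { }, right has 2 {2, 35}.
    Root 2: left subtree has 0 nodes { }, right has 1 {35}.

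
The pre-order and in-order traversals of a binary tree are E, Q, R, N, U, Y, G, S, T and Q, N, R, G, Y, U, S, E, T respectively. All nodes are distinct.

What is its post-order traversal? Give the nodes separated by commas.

The first element of pre-order is the root; it splits in-order into left and right subtrees.
Root E: left subtree has 7 nodes {Q, N, R, G, Y, U, S}, right has 1 {T}.
  Root Q: left subtree has 0 nodes { }, right has 6 {N, R, G, Y, U, S}.
    Root R: left subtree has 1 node {N}, right has 4 {G, Y, U, S}.
      Root U: left subtree has 2 nodes {G, Y}, right has 1 {S}.
        Root Y: left subtree has 1 node {G}, right has 0 { }.

N, G, Y, S, U, R, Q, T, E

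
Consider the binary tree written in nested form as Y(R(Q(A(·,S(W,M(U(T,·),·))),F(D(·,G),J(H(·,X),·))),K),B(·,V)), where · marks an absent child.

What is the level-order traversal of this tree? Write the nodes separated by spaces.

Level-order visits nodes level by level from the root, left to right within each level.
Level 0: Y
Level 1: R, B
Level 2: Q, K, V
Level 3: A, F
Level 4: S, D, J
Level 5: W, M, G, H
Level 6: U, X
Level 7: T

Y R B Q K V A F S D J W M G H U X T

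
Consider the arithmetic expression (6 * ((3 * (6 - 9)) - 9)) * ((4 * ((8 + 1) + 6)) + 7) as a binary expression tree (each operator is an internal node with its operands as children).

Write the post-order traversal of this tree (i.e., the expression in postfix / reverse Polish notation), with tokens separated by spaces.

Post-order on an expression tree gives postfix notation: for each operator, emit left operand, right operand, then the operator.

6 3 6 9 - * 9 - * 4 8 1 + 6 + * 7 + *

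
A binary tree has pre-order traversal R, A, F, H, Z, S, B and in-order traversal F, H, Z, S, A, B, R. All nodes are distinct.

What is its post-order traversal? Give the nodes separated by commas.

S, Z, H, F, B, A, R

The first element of pre-order is the root; it splits in-order into left and right subtrees.
Root R: left subtree has 6 nodes {F, H, Z, S, A, B}, right has 0 { }.
  Root A: left subtree has 4 nodes {F, H, Z, S}, right has 1 {B}.
    Root F: left subtree has 0 nodes { }, right has 3 {H, Z, S}.
      Root H: left subtree has 0 nodes { }, right has 2 {Z, S}.
        Root Z: left subtree has 0 nodes { }, right has 1 {S}.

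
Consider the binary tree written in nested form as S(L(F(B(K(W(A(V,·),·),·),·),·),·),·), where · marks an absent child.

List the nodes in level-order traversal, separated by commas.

Level-order visits nodes level by level from the root, left to right within each level.
Level 0: S
Level 1: L
Level 2: F
Level 3: B
Level 4: K
Level 5: W
Level 6: A
Level 7: V

S, L, F, B, K, W, A, V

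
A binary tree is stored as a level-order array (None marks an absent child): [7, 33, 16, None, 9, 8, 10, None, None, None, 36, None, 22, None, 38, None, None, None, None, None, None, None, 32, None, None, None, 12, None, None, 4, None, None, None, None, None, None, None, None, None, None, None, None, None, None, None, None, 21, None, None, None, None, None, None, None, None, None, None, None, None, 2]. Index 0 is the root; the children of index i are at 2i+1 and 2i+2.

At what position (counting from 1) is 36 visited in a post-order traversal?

3

Post-order visits the left subtree, then the right subtree, then the node.
At 7: go left to 33.
  At 33: no left child.
  At 33: go right to 9.
    At 9: no left child.
    At 9: go right to 36.
      At 36: no left child.
      At 36: go right to 32.
        At 32: no left child.
        At 32: go right to 21.
          21 is a leaf — visit 21.
        Visit 32.
      Visit 36.
    Visit 9.
  Visit 33.
At 7: go right to 16.
  At 16: go left to 8.
    At 8: no left child.
    At 8: go right to 22.
      At 22: no left child.
      At 22: go right to 12.
        12 is a leaf — visit 12.
      Visit 22.
    Visit 8.
  At 16: go right to 10.
    At 10: no left child.
    At 10: go right to 38.
      At 38: go left to 4.
        At 4: go left to 2.
          2 is a leaf — visit 2.
        At 4: no right child.
        Visit 4.
      At 38: no right child.
      Visit 38.
    Visit 10.
  Visit 16.
Visit 7.
Full post-order sequence: 21, 32, 36, 9, 33, 12, 22, 8, 2, 4, 38, 10, 16, 7.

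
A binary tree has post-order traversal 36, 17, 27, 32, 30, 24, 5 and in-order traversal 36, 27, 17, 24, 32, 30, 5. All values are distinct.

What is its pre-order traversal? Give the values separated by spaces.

The last element of post-order is the root; it splits in-order into left and right subtrees.
Root 5: left subtree has 6 nodes {36, 27, 17, 24, 32, 30}, right has 0 { }.
  Root 24: left subtree has 3 nodes {36, 27, 17}, right has 2 {32, 30}.
    Root 27: left subtree has 1 node {36}, right has 1 {17}.
    Root 30: left subtree has 1 node {32}, right has 0 { }.

5 24 27 36 17 30 32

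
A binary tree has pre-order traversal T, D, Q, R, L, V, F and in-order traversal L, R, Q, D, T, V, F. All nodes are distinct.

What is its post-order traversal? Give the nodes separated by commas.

The first element of pre-order is the root; it splits in-order into left and right subtrees.
Root T: left subtree has 4 nodes {L, R, Q, D}, right has 2 {V, F}.
  Root D: left subtree has 3 nodes {L, R, Q}, right has 0 { }.
    Root Q: left subtree has 2 nodes {L, R}, right has 0 { }.
      Root R: left subtree has 1 node {L}, right has 0 { }.
  Root V: left subtree has 0 nodes { }, right has 1 {F}.

L, R, Q, D, F, V, T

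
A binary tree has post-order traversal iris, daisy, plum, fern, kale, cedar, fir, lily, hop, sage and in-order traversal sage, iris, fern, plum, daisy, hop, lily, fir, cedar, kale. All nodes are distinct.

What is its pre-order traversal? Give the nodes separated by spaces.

sage hop fern iris plum daisy lily fir cedar kale

The last element of post-order is the root; it splits in-order into left and right subtrees.
Root sage: left subtree has 0 nodes { }, right has 9 {iris, fern, plum, daisy, hop, lily, fir, cedar, kale}.
  Root hop: left subtree has 4 nodes {iris, fern, plum, daisy}, right has 4 {lily, fir, cedar, kale}.
    Root fern: left subtree has 1 node {iris}, right has 2 {plum, daisy}.
      Root plum: left subtree has 0 nodes { }, right has 1 {daisy}.
    Root lily: left subtree has 0 nodes { }, right has 3 {fir, cedar, kale}.
      Root fir: left subtree has 0 nodes { }, right has 2 {cedar, kale}.
        Root cedar: left subtree has 0 nodes { }, right has 1 {kale}.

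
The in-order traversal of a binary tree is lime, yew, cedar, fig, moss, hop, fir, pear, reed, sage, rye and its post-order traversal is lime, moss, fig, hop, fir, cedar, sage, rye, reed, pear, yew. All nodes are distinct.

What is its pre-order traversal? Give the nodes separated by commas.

yew, lime, pear, cedar, fir, hop, fig, moss, reed, rye, sage

The last element of post-order is the root; it splits in-order into left and right subtrees.
Root yew: left subtree has 1 node {lime}, right has 9 {cedar, fig, moss, hop, fir, pear, reed, sage, rye}.
  Root pear: left subtree has 5 nodes {cedar, fig, moss, hop, fir}, right has 3 {reed, sage, rye}.
    Root cedar: left subtree has 0 nodes { }, right has 4 {fig, moss, hop, fir}.
      Root fir: left subtree has 3 nodes {fig, moss, hop}, right has 0 { }.
        Root hop: left subtree has 2 nodes {fig, moss}, right has 0 { }.
          Root fig: left subtree has 0 nodes { }, right has 1 {moss}.
    Root reed: left subtree has 0 nodes { }, right has 2 {sage, rye}.
      Root rye: left subtree has 1 node {sage}, right has 0 { }.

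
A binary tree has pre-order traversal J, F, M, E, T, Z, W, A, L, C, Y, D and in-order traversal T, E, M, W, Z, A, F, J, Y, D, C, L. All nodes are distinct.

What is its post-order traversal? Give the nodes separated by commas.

T, E, W, A, Z, M, F, D, Y, C, L, J

The first element of pre-order is the root; it splits in-order into left and right subtrees.
Root J: left subtree has 7 nodes {T, E, M, W, Z, A, F}, right has 4 {Y, D, C, L}.
  Root F: left subtree has 6 nodes {T, E, M, W, Z, A}, right has 0 { }.
    Root M: left subtree has 2 nodes {T, E}, right has 3 {W, Z, A}.
      Root E: left subtree has 1 node {T}, right has 0 { }.
      Root Z: left subtree has 1 node {W}, right has 1 {A}.
  Root L: left subtree has 3 nodes {Y, D, C}, right has 0 { }.
    Root C: left subtree has 2 nodes {Y, D}, right has 0 { }.
      Root Y: left subtree has 0 nodes { }, right has 1 {D}.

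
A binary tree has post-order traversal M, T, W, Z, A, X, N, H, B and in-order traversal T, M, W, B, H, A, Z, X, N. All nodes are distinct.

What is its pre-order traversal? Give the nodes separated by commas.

The last element of post-order is the root; it splits in-order into left and right subtrees.
Root B: left subtree has 3 nodes {T, M, W}, right has 5 {H, A, Z, X, N}.
  Root W: left subtree has 2 nodes {T, M}, right has 0 { }.
    Root T: left subtree has 0 nodes { }, right has 1 {M}.
  Root H: left subtree has 0 nodes { }, right has 4 {A, Z, X, N}.
    Root N: left subtree has 3 nodes {A, Z, X}, right has 0 { }.
      Root X: left subtree has 2 nodes {A, Z}, right has 0 { }.
        Root A: left subtree has 0 nodes { }, right has 1 {Z}.

B, W, T, M, H, N, X, A, Z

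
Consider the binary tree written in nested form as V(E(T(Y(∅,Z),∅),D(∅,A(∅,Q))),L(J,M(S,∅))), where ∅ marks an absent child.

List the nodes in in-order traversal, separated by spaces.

Y Z T E D A Q V J L S M

In-order visits the left subtree, then the node, then the right subtree.
At V: go left to E.
  At E: go left to T.
    At T: go left to Y.
      At Y: no left child.
      Visit Y.
      At Y: go right to Z.
        Z is a leaf — visit Z.
    Visit T.
    At T: no right child.
  Visit E.
  At E: go right to D.
    At D: no left child.
    Visit D.
    At D: go right to A.
      At A: no left child.
      Visit A.
      At A: go right to Q.
        Q is a leaf — visit Q.
Visit V.
At V: go right to L.
  At L: go left to J.
    J is a leaf — visit J.
  Visit L.
  At L: go right to M.
    At M: go left to S.
      S is a leaf — visit S.
    Visit M.
    At M: no right child.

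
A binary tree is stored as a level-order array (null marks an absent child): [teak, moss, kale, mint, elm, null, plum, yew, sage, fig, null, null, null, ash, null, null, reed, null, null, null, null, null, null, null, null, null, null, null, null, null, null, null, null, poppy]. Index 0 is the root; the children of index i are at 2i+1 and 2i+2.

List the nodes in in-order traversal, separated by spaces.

In-order visits the left subtree, then the node, then the right subtree.
At teak: go left to moss.
  At moss: go left to mint.
    At mint: go left to yew.
      At yew: no left child.
      Visit yew.
      At yew: go right to reed.
        At reed: go left to poppy.
          poppy is a leaf — visit poppy.
        Visit reed.
        At reed: no right child.
    Visit mint.
    At mint: go right to sage.
      sage is a leaf — visit sage.
  Visit moss.
  At moss: go right to elm.
    At elm: go left to fig.
      fig is a leaf — visit fig.
    Visit elm.
    At elm: no right child.
Visit teak.
At teak: go right to kale.
  At kale: no left child.
  Visit kale.
  At kale: go right to plum.
    At plum: go left to ash.
      ash is a leaf — visit ash.
    Visit plum.
    At plum: no right child.

yew poppy reed mint sage moss fig elm teak kale ash plum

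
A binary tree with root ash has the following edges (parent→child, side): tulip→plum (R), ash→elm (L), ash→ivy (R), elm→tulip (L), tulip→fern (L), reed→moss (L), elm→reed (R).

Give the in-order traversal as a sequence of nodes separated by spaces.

In-order visits the left subtree, then the node, then the right subtree.
At ash: go left to elm.
  At elm: go left to tulip.
    At tulip: go left to fern.
      fern is a leaf — visit fern.
    Visit tulip.
    At tulip: go right to plum.
      plum is a leaf — visit plum.
  Visit elm.
  At elm: go right to reed.
    At reed: go left to moss.
      moss is a leaf — visit moss.
    Visit reed.
    At reed: no right child.
Visit ash.
At ash: go right to ivy.
  ivy is a leaf — visit ivy.

fern tulip plum elm moss reed ash ivy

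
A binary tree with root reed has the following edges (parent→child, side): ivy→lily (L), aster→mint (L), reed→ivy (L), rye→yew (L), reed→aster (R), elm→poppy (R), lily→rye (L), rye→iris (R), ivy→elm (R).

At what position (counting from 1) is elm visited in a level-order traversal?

5

Level-order visits nodes level by level from the root, left to right within each level.
Level 0: reed
Level 1: ivy, aster
Level 2: lily, elm, mint
Level 3: rye, poppy
Level 4: yew, iris
Full level-order sequence: reed, ivy, aster, lily, elm, mint, rye, poppy, yew, iris.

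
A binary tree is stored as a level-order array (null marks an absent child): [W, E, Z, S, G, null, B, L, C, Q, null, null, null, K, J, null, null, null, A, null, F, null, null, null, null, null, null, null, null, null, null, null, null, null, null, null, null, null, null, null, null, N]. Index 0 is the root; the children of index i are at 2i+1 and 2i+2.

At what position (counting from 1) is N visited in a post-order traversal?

5

Post-order visits the left subtree, then the right subtree, then the node.
At W: go left to E.
  At E: go left to S.
    At S: go left to L.
      L is a leaf — visit L.
    At S: go right to C.
      At C: no left child.
      At C: go right to A.
        A is a leaf — visit A.
      Visit C.
    Visit S.
  At E: go right to G.
    At G: go left to Q.
      At Q: no left child.
      At Q: go right to F.
        At F: go left to N.
          N is a leaf — visit N.
        At F: no right child.
        Visit F.
      Visit Q.
    At G: no right child.
    Visit G.
  Visit E.
At W: go right to Z.
  At Z: no left child.
  At Z: go right to B.
    At B: go left to K.
      K is a leaf — visit K.
    At B: go right to J.
      J is a leaf — visit J.
    Visit B.
  Visit Z.
Visit W.
Full post-order sequence: L, A, C, S, N, F, Q, G, E, K, J, B, Z, W.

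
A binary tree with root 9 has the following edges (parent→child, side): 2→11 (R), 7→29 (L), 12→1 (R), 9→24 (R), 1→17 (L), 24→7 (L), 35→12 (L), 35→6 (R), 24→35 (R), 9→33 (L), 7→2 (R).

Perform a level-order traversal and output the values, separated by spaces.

Level-order visits nodes level by level from the root, left to right within each level.
Level 0: 9
Level 1: 33, 24
Level 2: 7, 35
Level 3: 29, 2, 12, 6
Level 4: 11, 1
Level 5: 17

9 33 24 7 35 29 2 12 6 11 1 17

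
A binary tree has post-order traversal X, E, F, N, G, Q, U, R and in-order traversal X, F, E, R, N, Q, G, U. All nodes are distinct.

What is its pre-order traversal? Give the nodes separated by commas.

R, F, X, E, U, Q, N, G

The last element of post-order is the root; it splits in-order into left and right subtrees.
Root R: left subtree has 3 nodes {X, F, E}, right has 4 {N, Q, G, U}.
  Root F: left subtree has 1 node {X}, right has 1 {E}.
  Root U: left subtree has 3 nodes {N, Q, G}, right has 0 { }.
    Root Q: left subtree has 1 node {N}, right has 1 {G}.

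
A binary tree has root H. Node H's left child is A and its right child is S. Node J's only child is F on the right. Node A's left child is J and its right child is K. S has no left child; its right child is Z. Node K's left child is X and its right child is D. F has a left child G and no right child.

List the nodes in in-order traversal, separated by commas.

J, G, F, A, X, K, D, H, S, Z

In-order visits the left subtree, then the node, then the right subtree.
At H: go left to A.
  At A: go left to J.
    At J: no left child.
    Visit J.
    At J: go right to F.
      At F: go left to G.
        G is a leaf — visit G.
      Visit F.
      At F: no right child.
  Visit A.
  At A: go right to K.
    At K: go left to X.
      X is a leaf — visit X.
    Visit K.
    At K: go right to D.
      D is a leaf — visit D.
Visit H.
At H: go right to S.
  At S: no left child.
  Visit S.
  At S: go right to Z.
    Z is a leaf — visit Z.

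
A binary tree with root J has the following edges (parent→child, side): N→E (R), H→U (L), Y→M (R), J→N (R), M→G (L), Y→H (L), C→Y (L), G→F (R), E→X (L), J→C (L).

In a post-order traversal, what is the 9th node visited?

Post-order visits the left subtree, then the right subtree, then the node.
At J: go left to C.
  At C: go left to Y.
    At Y: go left to H.
      At H: go left to U.
        U is a leaf — visit U.
      At H: no right child.
      Visit H.
    At Y: go right to M.
      At M: go left to G.
        At G: no left child.
        At G: go right to F.
          F is a leaf — visit F.
        Visit G.
      At M: no right child.
      Visit M.
    Visit Y.
  At C: no right child.
  Visit C.
At J: go right to N.
  At N: no left child.
  At N: go right to E.
    At E: go left to X.
      X is a leaf — visit X.
    At E: no right child.
    Visit E.
  Visit N.
Visit J.
Full post-order sequence: U, H, F, G, M, Y, C, X, E, N, J.

E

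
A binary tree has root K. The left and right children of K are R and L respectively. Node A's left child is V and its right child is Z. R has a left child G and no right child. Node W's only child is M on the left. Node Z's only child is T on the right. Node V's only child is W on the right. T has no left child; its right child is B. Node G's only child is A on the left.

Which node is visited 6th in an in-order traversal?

T

In-order visits the left subtree, then the node, then the right subtree.
At K: go left to R.
  At R: go left to G.
    At G: go left to A.
      At A: go left to V.
        At V: no left child.
        Visit V.
        At V: go right to W.
          At W: go left to M.
            M is a leaf — visit M.
          Visit W.
          At W: no right child.
      Visit A.
      At A: go right to Z.
        At Z: no left child.
        Visit Z.
        At Z: go right to T.
          At T: no left child.
          Visit T.
          At T: go right to B.
            B is a leaf — visit B.
    Visit G.
    At G: no right child.
  Visit R.
  At R: no right child.
Visit K.
At K: go right to L.
  L is a leaf — visit L.
Full in-order sequence: V, M, W, A, Z, T, B, G, R, K, L.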